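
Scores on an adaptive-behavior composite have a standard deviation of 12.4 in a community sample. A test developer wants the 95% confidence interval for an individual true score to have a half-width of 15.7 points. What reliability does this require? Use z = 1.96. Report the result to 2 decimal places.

SEM needed = half-width / z = 15.7/1.96 ≈ 8.0102
r = 1 − (8.0102/12.4)² ≈ 1 − 0.4173 ≈ 0.5827

0.58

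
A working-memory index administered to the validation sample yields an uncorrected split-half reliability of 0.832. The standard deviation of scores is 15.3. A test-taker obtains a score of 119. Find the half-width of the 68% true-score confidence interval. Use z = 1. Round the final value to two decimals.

Full-length reliability (Spearman-Brown) = 2(0.832)/(1+0.832) ≈ 0.90830
The standard error of measurement is 15.30000·√(1 − 0.90830) ≈ 15.30000·0.30283 ≈ 4.63322.
Margin = 1 · 4.63322 ≈ 4.63322

4.63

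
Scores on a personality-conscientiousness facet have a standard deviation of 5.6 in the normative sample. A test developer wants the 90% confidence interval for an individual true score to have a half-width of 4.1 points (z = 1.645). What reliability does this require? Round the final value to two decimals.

Required SEM = 4.1 / 1.645 ≃ 2.4924
Required reliability = 1 − (SEM/SD)² = 1 − 0.1981 ≃ 0.8019

0.80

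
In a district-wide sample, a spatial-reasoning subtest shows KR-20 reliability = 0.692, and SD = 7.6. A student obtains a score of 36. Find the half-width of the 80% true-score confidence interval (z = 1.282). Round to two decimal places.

5.41

SEM = 7.600 · √(1 − 0.692) = 7.600 · √0.308 ≈ 7.600 · 0.555 ≈ 4.218
1.282 · SEM ≈ 5.407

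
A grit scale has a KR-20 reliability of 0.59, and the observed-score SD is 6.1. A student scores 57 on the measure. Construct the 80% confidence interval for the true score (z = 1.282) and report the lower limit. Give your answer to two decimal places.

SEM = 6.100 * √(1 − 0.590) = 6.100 * √0.410 ≃ 6.100 * 0.640 ≃ 3.906
1.282 * SEM ≃ 5.007
Lower bound: 57 − 5.007 = 51.993

51.99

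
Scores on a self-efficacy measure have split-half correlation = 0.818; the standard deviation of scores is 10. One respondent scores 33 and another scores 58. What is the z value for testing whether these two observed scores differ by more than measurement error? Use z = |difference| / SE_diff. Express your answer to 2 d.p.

5.59

Full-length reliability (Spearman-Brown) = 2(0.818)/(1+0.818) ≃ 0.8999
SEM = 10.0000 × √(1 − 0.8999) = 10.0000 × √0.1001 ≃ 10.0000 × 0.3164 ≃ 3.1640
Standard error of the difference = 3.1640·√2 ≃ 4.4746
z = 25 / 4.4746 ≃ 5.5871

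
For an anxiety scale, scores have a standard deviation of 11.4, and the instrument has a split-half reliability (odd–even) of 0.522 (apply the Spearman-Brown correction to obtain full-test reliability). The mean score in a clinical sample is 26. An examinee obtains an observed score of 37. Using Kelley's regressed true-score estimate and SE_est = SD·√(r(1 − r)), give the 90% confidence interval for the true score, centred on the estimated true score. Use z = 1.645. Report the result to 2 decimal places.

[24.84, 42.25]

r_full = 2·0.522 / (1 + 0.522) ≈ 0.6859
T̂ = 0.6859(37) + 0.3141(26) ≈ 33.5453
SE_est = 11.4000·√[r(1 − r)] ≈ 5.2912
CI = 33.5453 ± 1.645 × 5.2912 → [24.8413, 42.2494]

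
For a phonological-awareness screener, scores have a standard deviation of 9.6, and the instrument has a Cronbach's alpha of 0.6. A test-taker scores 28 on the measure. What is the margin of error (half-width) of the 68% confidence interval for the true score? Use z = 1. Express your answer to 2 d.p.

The standard error of measurement is 9.6000×√(1 − 0.6000) ≃ 9.6000×0.6325 ≃ 6.0716.
Margin = 1 × 6.0716 ≃ 6.0716

6.07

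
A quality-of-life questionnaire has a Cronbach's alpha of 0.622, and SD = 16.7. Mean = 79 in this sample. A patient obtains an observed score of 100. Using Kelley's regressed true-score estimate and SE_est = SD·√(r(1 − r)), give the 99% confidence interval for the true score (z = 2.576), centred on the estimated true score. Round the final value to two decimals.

[71.20, 112.92]

Estimated true score = 0.62200·100 + (1 − 0.62200)·79 ≈ 92.06200
SE_est = 16.70000·√[r(1 − r)] ≈ 8.09762
99% CI: 92.06200 ± 20.85948 ≈ (71.20252, 112.92148)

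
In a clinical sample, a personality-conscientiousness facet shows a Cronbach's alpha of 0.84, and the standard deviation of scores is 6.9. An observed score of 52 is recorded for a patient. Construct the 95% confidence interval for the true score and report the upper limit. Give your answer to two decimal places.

57.41

SEM = 6.900 * √(1 − 0.840) = 6.900 * √0.160 ≃ 6.900 * 0.400 ≃ 2.760
1.96 * SEM ≃ 5.410
Upper limit = 52 + 5.410 ≃ 57.410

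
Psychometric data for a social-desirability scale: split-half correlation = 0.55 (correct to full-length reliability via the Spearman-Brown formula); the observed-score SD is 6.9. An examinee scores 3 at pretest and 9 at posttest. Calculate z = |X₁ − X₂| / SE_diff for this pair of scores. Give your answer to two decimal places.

Full-length reliability (Spearman-Brown) = 2(0.55)/(1+0.55) ≈ 0.7097
SEM = 6.9000 · √(1 − 0.7097) = 6.9000 · √0.2903 ≈ 6.9000 · 0.5388 ≈ 3.7178
SE_diff = SEM · √2 ≈ 3.7178 · 1.4142 ≈ 5.2578
z = 6 / 5.2578 ≈ 1.1412

1.14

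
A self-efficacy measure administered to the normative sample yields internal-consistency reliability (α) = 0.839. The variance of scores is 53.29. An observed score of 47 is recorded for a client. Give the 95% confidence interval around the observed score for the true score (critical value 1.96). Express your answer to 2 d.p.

SD = √53.29 ≈ 7.3000
SEM = 7.3000 * √(1 − 0.8390) = 7.3000 * √0.1610 ≈ 7.3000 * 0.4012 ≈ 2.9291
1.96 * SEM ≈ 5.7411
Interval: (41.2589, 52.7411)

[41.26, 52.74]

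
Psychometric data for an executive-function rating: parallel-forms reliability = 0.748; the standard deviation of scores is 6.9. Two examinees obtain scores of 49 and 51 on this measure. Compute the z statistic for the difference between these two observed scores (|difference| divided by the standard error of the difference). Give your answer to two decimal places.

SEM = 6.9000 · √(1 − 0.7480) = 6.9000 · √0.2520 ≈ 6.9000 · 0.5020 ≈ 3.4638
SE_diff = SEM · √2 ≈ 3.4638 · 1.4142 ≈ 4.8985
z = |49 − 51| / 4.8985 = 2 / 4.8985 ≈ 0.4083

0.41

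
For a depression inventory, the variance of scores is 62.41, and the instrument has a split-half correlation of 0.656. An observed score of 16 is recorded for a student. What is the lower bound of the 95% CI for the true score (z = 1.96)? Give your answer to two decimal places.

8.94

SD = √62.41 = 7.900
Full-length reliability (Spearman-Brown) = 2(0.656)/(1+0.656) ≈ 0.792
SEM = 7.900*√(1 − 0.792) ≈ 3.601
Margin = 1.96 * 3.601 ≈ 7.057
Lower bound: 16 − 7.057 = 8.943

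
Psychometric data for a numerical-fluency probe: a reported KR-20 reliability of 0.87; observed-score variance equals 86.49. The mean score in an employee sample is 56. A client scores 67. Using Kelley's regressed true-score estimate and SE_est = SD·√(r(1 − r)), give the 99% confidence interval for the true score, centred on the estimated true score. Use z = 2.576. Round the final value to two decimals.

[57.51, 73.63]

SD = √86.49 ≃ 9.300
T̂ = r·X + (1 − r)·M = 0.870×67 + 0.130×56 = 58.290 + 7.280 ≃ 65.570
SE_est = SD × √(r(1 − r)) = 9.300 × √0.113 ≃ 9.300 × 0.336 ≃ 3.128
CI = 65.570 ± 2.576 × 3.128 → [57.513, 73.627]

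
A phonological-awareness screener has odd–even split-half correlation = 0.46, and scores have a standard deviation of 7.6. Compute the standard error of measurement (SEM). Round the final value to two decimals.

4.62

r_full = 2·0.46 / (1 + 0.46) ≈ 0.63014
SEM = 7.60000 × √(1 − 0.63014) = 7.60000 × √0.36986 ≈ 7.60000 × 0.60816 ≈ 4.62204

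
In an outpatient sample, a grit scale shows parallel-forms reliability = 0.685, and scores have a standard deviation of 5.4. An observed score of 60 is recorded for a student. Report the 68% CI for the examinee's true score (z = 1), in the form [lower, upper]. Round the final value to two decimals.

[56.97, 63.03]

The standard error of measurement is 5.4000×√(1 − 0.6850) ≃ 5.4000×0.5612 ≃ 3.0307.
Margin = 1 × 3.0307 ≃ 3.0307
Interval: (56.9693, 63.0307)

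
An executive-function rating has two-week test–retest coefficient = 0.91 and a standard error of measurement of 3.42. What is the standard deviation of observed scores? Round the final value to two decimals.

SD = SEM / √(1 − r) = 3.42 / √0.0900 ≈ 3.42 / 0.3000 ≈ 11.4000

11.40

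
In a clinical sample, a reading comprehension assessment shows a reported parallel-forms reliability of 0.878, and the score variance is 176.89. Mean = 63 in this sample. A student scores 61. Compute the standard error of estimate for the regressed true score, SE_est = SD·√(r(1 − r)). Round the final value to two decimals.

σ = 176.89^(1/2) = 13.3000
SE_est = SD · √(r(1 − r)) = 13.3000 · √0.1071 ≃ 13.3000 · 0.3273 ≃ 4.3529

4.35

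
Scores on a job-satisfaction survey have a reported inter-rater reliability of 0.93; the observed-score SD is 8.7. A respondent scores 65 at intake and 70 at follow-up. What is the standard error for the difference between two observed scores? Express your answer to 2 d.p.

The standard error of measurement is 8.700×√(1 − 0.930) ≈ 8.700×0.265 ≈ 2.302.
Standard error of the difference = 2.302·√2 ≈ 3.255

3.26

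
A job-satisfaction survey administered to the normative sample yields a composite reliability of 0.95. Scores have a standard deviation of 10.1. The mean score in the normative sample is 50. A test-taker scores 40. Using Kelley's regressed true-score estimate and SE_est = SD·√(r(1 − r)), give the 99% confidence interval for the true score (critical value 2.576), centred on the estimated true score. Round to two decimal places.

T̂ = r·X + (1 − r)·M = 0.950·40 + 0.050·50 = 38.000 + 2.500 ≈ 40.500
SE_est = SD · √(r(1 − r)) = 10.100 · √0.048 ≈ 10.100 · 0.218 ≈ 2.201
99% CI: 40.500 ± 5.670 ≈ (34.830, 46.170)

[34.83, 46.17]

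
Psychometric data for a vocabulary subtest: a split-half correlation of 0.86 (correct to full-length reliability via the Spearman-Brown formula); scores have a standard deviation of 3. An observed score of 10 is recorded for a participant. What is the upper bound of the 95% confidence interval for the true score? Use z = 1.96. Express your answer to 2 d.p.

11.61

Spearman-Brown: r = 2(0.86) / (1 + 0.86) = 1.72000 / 1.86000 ≃ 0.92473
SEM = 3.00000 × √(1 − 0.92473) = 3.00000 × √0.07527 ≃ 3.00000 × 0.27435 ≃ 0.82305
1.96 × SEM ≃ 1.61319
Upper limit = 10 + 1.61319 ≃ 11.61319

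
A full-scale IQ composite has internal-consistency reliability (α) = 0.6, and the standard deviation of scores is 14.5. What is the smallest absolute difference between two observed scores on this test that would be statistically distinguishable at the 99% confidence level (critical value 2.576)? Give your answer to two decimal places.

SEM = 14.500 × √(1 − 0.600) = 14.500 × √0.400 ≈ 14.500 × 0.632 ≈ 9.171
SE_diff = √2 × SEM ≈ 12.969
Smallest detectable difference = 2.576×12.969 ≈ 33.409

33.41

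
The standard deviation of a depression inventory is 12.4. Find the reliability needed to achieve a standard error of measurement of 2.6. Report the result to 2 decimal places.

Required reliability = 1 − (SEM/SD)² = 1 − 0.0440 ≈ 0.9560

0.96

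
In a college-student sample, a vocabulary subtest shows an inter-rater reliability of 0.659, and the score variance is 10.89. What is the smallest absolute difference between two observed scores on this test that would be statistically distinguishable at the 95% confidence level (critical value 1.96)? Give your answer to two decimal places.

5.34

SD = √10.89 ≈ 3.3000
SEM = 3.3000*√(1 − 0.6590) ≈ 1.9270
SE_diff = SEM * √2 ≈ 1.9270 * 1.4142 ≈ 2.7252
Minimum reliable difference = 1.96 * SE_diff ≈ 1.96 * 2.7252 ≈ 5.3415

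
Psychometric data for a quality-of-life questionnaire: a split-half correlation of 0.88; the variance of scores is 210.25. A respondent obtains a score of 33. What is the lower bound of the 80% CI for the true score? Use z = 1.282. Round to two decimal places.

28.30

SD = √210.25 = 14.500
Spearman-Brown: r = 2(0.88) / (1 + 0.88) = 1.760 / 1.880 ≈ 0.936
The standard error of measurement is 14.500·√(1 − 0.936) ≈ 14.500·0.253 ≈ 3.663.
1.282 · SEM ≈ 4.696
Lower bound: 33 − 4.696 = 28.304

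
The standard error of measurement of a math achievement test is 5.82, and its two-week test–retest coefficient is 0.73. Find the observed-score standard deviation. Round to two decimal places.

11.20

SD = 5.82 / √(1 − 0.73) ≃ 11.201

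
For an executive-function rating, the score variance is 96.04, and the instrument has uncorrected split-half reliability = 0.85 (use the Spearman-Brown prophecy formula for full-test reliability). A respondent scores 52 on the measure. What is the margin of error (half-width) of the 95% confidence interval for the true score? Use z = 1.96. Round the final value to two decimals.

5.47

SD = √96.04 ≈ 9.8000
Full-length reliability (Spearman-Brown) = 2(0.85)/(1+0.85) ≈ 0.9189
SEM = 9.8000 · √(1 − 0.9189) = 9.8000 · √0.0811 ≈ 9.8000 · 0.2847 ≈ 2.7905
Half-width = 1.96·2.7905 ≈ 5.4694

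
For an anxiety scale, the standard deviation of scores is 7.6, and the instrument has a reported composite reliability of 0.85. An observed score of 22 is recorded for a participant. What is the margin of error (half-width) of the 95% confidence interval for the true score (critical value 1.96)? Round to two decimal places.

5.77

The standard error of measurement is 7.600×√(1 − 0.850) ≈ 7.600×0.387 ≈ 2.943.
Half-width = 1.96×2.943 ≈ 5.769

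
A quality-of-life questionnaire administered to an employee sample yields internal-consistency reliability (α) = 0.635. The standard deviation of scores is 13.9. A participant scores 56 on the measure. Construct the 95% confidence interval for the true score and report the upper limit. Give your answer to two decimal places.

72.46

SEM = 13.9000 · √(1 − 0.6350) = 13.9000 · √0.3650 ≃ 13.9000 · 0.6042 ≃ 8.3977
Half-width = 1.96·8.3977 ≃ 16.4595
Upper bound: 56 + 16.4595 = 72.4595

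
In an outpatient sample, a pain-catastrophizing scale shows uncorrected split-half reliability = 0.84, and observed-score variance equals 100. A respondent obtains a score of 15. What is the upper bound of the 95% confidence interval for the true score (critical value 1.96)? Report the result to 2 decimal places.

20.78

SD = √100 = 10.0000
Full-length reliability (Spearman-Brown) = 2(0.84)/(1+0.84) ≈ 0.9130
SEM = 10.0000 · √(1 − 0.9130) = 10.0000 · √0.0870 ≈ 10.0000 · 0.2949 ≈ 2.9488
Half-width = 1.96·2.9488 ≈ 5.7797
Upper limit = 15 + 5.7797 ≈ 20.7797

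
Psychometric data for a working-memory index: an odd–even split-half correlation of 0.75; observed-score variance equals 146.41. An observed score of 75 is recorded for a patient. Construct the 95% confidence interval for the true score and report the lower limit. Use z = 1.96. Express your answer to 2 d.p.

66.04

SD = √146.41 = 12.100
Full-length reliability (Spearman-Brown) = 2(0.75)/(1+0.75) ≈ 0.857
SEM = 12.100×√(1 − 0.857) ≈ 4.573
Margin = 1.96 × 4.573 ≈ 8.964
Lower bound: 75 − 8.964 = 66.036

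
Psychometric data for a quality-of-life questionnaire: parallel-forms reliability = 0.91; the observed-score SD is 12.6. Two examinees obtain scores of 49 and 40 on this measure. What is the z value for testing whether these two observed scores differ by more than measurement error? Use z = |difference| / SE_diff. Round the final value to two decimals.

1.68

SEM = 12.60000×√(1 − 0.91000) ≈ 3.78000
SE_diff = √2 × SEM ≈ 5.34573
z = |49 − 40| / 5.34573 = 9 / 5.34573 ≈ 1.68359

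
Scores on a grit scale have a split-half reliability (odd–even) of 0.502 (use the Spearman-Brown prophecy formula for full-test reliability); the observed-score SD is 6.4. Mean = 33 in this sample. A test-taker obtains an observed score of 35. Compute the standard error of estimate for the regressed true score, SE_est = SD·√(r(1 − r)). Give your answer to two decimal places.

3.01

Spearman-Brown: r = 2(0.502) / (1 + 0.502) = 1.004 / 1.502 ≈ 0.668
SE_est = 6.400·√[r(1 − r)] ≈ 3.013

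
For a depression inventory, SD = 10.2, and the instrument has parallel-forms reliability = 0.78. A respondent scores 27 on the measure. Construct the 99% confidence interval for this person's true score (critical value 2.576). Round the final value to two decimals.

SEM = 10.200·√(1 − 0.780) ≃ 4.784
Margin = 2.576 · 4.784 ≃ 12.324
99% CI: 27 ± 12.324 = [14.676, 39.324]

[14.68, 39.32]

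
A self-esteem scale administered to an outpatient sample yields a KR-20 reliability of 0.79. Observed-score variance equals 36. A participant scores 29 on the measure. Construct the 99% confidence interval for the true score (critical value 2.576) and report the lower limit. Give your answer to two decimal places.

σ = 36^(1/2) = 6.00000
SEM = 6.00000*√(1 − 0.79000) ≈ 2.74955
2.576 * SEM ≈ 7.08283
Lower limit = 29 − 7.08283 ≈ 21.91717

21.92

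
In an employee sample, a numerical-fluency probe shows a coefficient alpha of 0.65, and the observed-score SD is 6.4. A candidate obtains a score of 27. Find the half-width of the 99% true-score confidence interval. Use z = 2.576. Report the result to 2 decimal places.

SEM = 6.400 · √(1 − 0.650) = 6.400 · √0.350 ≈ 6.400 · 0.592 ≈ 3.786
2.576 · SEM ≈ 9.753

9.75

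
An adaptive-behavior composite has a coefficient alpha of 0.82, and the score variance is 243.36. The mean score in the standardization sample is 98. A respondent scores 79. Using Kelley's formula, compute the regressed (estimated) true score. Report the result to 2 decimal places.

T̂ = 0.820(79) + 0.180(98) ≈ 82.420

82.42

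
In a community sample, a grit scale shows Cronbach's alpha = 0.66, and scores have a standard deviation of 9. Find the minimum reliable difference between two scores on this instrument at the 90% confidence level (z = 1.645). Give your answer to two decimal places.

12.21

The standard error of measurement is 9.0000·√(1 − 0.6600) ≈ 9.0000·0.5831 ≈ 5.2479.
Standard error of the difference = 5.2479·√2 ≈ 7.4216
Minimum reliable difference = 1.645 · SE_diff ≈ 1.645 · 7.4216 ≈ 12.2085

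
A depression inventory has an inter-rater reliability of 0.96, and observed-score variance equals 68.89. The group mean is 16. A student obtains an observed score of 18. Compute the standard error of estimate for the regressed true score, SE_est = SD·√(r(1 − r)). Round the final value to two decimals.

σ = 68.89^(1/2) = 8.300
SE_est = SD · √(r(1 − r)) = 8.300 · √0.038 ≃ 8.300 · 0.196 ≃ 1.626

1.63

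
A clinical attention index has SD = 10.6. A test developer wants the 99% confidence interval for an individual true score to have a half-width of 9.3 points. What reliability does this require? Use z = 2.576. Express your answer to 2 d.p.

SEM needed = half-width / z = 9.3/2.576 ≈ 3.610
Required reliability = 1 − (SEM/SD)² = 1 − 0.116 ≈ 0.884

0.88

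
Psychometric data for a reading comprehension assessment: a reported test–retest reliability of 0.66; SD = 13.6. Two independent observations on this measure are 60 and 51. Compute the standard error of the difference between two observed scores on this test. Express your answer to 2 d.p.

SEM = 13.6000·√(1 − 0.6600) ≃ 7.9301
Standard error of the difference = 7.9301·√2 ≃ 11.2148

11.21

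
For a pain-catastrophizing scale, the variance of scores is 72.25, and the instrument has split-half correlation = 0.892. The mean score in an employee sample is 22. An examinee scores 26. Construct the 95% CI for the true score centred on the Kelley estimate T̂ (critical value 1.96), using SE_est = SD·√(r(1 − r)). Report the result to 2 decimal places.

[21.91, 29.64]

σ = 72.25^(1/2) = 8.50000
r_full = 2·0.892 / (1 + 0.892) ≃ 0.94292
T̂ = 0.94292(26) + 0.05708(22) ≃ 25.77167
SE_est = 8.50000×√(0.94292×0.05708) ≃ 1.97200
95% CI: 25.77167 ± 3.86512 ≃ (21.90655, 29.63679)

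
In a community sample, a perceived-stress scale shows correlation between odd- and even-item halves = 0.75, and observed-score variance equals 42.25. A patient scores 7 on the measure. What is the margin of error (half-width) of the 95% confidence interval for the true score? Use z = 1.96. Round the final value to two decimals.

4.82

SD = √42.25 ≈ 6.5000
Full-length reliability (Spearman-Brown) = 2(0.75)/(1+0.75) ≈ 0.8571
SEM = 6.5000×√(1 − 0.8571) ≈ 2.4568
Half-width = 1.96×2.4568 ≈ 4.8153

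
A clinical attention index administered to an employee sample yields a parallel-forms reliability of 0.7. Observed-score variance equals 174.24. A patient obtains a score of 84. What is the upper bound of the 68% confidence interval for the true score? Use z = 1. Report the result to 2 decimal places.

91.23

SD = √174.24 = 13.200
SEM = 13.200*√(1 − 0.700) ≈ 7.230
Margin = 1 * 7.230 ≈ 7.230
Upper limit = 84 + 7.230 ≈ 91.230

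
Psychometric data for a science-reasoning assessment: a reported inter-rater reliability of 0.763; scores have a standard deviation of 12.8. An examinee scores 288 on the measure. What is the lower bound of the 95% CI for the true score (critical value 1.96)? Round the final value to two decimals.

275.79

SEM = 12.8000*√(1 − 0.7630) ≈ 6.2314
Half-width = 1.96*6.2314 ≈ 12.2135
Lower limit = 288 − 12.2135 ≈ 275.7865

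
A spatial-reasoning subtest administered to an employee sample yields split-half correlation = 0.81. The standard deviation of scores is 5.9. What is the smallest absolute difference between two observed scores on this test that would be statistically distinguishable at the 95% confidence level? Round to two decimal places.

Spearman-Brown: r = 2(0.81) / (1 + 0.81) = 1.6200 / 1.8100 ≃ 0.8950
SEM = 5.9000 * √(1 − 0.8950) = 5.9000 * √0.1050 ≃ 5.9000 * 0.3240 ≃ 1.9116
SE_diff = SEM * √2 ≃ 1.9116 * 1.4142 ≃ 2.7034
Minimum reliable difference = 1.96 * SE_diff ≃ 1.96 * 2.7034 ≃ 5.2986

5.30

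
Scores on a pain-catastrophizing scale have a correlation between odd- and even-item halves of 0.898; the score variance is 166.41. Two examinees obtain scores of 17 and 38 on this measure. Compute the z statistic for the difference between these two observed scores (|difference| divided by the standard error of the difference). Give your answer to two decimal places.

4.97

SD = √166.41 = 12.9000
Spearman-Brown: r = 2(0.898) / (1 + 0.898) = 1.7960 / 1.8980 ≈ 0.9463
The standard error of measurement is 12.9000×√(1 − 0.9463) ≈ 12.9000×0.2318 ≈ 2.9905.
SE_diff = √2 × SEM ≈ 4.2292
z = 21 / 4.2292 ≈ 4.9655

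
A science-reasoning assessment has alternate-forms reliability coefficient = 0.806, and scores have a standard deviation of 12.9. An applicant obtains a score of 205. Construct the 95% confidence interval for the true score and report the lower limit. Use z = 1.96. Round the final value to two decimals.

SEM = 12.9000 * √(1 − 0.8060) = 12.9000 * √0.1940 ≈ 12.9000 * 0.4405 ≈ 5.6819
1.96 * SEM ≈ 11.1364
Lower limit = 205 − 11.1364 ≈ 193.8636

193.86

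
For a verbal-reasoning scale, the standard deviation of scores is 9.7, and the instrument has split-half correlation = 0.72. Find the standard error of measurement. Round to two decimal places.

3.91

r_full = 2·0.72 / (1 + 0.72) ≈ 0.83721
The standard error of measurement is 9.70000×√(1 − 0.83721) ≈ 9.70000×0.40347 ≈ 3.91369.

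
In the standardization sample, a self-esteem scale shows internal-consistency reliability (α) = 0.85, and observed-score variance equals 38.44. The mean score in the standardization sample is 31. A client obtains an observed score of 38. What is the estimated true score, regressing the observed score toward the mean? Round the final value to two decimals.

T̂ = 0.850(38) + 0.150(31) ≈ 36.950

36.95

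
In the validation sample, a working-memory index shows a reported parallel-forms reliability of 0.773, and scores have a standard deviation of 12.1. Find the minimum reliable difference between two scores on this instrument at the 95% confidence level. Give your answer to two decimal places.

15.98

SEM = 12.100 * √(1 − 0.773) = 12.100 * √0.227 ≈ 12.100 * 0.476 ≈ 5.765
SE_diff = SEM * √2 ≈ 5.765 * 1.414 ≈ 8.153
Minimum reliable difference = 1.96 * SE_diff ≈ 1.96 * 8.153 ≈ 15.980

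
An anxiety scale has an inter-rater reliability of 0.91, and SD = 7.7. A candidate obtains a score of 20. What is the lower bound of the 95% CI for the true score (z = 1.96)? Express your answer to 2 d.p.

15.47

The standard error of measurement is 7.700×√(1 − 0.910) ≈ 7.700×0.300 ≈ 2.310.
1.96 × SEM ≈ 4.528
Lower limit = 20 − 4.528 ≈ 15.472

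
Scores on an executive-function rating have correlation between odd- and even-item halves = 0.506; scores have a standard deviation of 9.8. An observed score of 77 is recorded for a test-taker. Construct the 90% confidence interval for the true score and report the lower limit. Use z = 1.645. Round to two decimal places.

67.77

r_full = 2·0.506 / (1 + 0.506) ≈ 0.672
SEM = 9.800·√(1 − 0.672) ≈ 5.613
Margin = 1.645 · 5.613 ≈ 9.233
Lower limit = 77 − 9.233 ≈ 67.767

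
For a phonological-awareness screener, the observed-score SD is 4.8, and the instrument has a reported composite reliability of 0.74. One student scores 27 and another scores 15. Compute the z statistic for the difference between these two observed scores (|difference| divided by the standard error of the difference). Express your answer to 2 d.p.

SEM = 4.8000·√(1 − 0.7400) ≈ 2.4475
SE_diff = √2 · SEM ≈ 3.4613
z = 12 / 3.4613 ≈ 3.4669

3.47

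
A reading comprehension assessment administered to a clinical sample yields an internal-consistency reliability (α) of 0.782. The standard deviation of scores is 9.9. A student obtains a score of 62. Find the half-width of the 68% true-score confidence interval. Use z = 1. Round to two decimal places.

SEM = 9.9000·√(1 − 0.7820) ≈ 4.6224
Margin = 1 · 4.6224 ≈ 4.6224

4.62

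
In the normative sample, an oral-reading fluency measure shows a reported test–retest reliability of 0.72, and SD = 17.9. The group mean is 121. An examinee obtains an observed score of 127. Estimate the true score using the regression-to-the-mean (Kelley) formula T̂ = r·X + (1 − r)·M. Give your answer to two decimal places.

125.32

Estimated true score = 0.7200·127 + (1 − 0.7200)·121 ≈ 125.3200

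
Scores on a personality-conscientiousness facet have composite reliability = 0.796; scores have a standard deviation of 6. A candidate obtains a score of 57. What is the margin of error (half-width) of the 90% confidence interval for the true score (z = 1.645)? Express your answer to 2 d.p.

SEM = 6.0000×√(1 − 0.7960) ≈ 2.7100
1.645 × SEM ≈ 4.4579

4.46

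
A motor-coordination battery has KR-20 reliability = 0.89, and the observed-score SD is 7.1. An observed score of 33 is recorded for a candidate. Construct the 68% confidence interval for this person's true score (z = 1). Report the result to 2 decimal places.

SEM = 7.1000 · √(1 − 0.8900) = 7.1000 · √0.1100 ≈ 7.1000 · 0.3317 ≈ 2.3548
Half-width = 1·2.3548 ≈ 2.3548
Interval: (30.6452, 35.3548)

[30.65, 35.35]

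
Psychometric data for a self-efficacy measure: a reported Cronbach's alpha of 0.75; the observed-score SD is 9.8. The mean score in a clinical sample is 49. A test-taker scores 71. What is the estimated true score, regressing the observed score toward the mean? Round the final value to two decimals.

Estimated true score = 0.750·71 + (1 − 0.750)·49 ≃ 65.500

65.50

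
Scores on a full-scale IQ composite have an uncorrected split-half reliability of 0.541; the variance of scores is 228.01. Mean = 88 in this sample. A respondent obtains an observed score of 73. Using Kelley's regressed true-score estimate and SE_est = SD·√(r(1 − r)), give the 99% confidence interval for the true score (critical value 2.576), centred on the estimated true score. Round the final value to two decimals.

σ = 228.01^(1/2) = 15.1000
r_full = 2·0.541 / (1 + 0.541) ≃ 0.7021
T̂ = 0.7021(73) + 0.2979(88) ≃ 77.4679
SE_est = 15.1000*√(0.7021*0.2979) ≃ 6.9055
CI = 77.4679 ± 2.576 * 6.9055 → [59.6793, 95.2564]

[59.68, 95.26]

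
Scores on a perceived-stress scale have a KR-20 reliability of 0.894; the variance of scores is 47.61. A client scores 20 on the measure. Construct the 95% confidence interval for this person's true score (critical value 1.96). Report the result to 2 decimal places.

SD = √47.61 ≈ 6.900
SEM = 6.900 · √(1 − 0.894) = 6.900 · √0.106 ≈ 6.900 · 0.326 ≈ 2.246
1.96 · SEM ≈ 4.403
95% CI: 20 ± 4.403 = [15.597, 24.403]

[15.60, 24.40]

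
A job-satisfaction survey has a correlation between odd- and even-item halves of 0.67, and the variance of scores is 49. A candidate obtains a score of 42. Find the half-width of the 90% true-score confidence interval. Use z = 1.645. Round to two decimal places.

SD = √49 = 7.00000
r_full = 2·0.67 / (1 + 0.67) ≈ 0.80240
SEM = 7.00000 · √(1 − 0.80240) = 7.00000 · √0.19760 ≈ 7.00000 · 0.44453 ≈ 3.11169
Half-width = 1.645·3.11169 ≈ 5.11874

5.12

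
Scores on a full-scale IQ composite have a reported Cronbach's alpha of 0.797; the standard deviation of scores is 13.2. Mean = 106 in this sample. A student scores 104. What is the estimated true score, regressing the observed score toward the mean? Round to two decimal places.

104.41

T̂ = 0.797(104) + 0.203(106) ≃ 104.406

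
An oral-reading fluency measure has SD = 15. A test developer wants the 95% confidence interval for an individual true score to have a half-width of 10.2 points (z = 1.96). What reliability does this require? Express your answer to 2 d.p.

0.88

SEM needed = half-width / z = 10.2/1.96 ≈ 5.204
Required reliability = 1 − (SEM/SD)² = 1 − 0.120 ≈ 0.880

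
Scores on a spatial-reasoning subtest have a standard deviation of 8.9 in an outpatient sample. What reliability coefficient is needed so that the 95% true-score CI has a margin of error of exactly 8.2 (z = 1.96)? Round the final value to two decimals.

0.78

Required SEM = 8.2 / 1.96 ≈ 4.1837
r = 1 − (SEM / SD)² = 1 − (4.1837 / 8.9)² ≈ 1 − 0.2210 ≈ 0.7790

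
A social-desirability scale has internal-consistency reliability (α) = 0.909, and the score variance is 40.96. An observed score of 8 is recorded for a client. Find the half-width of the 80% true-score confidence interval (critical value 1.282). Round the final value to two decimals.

2.48

SD = √40.96 ≈ 6.40000
SEM = 6.40000 × √(1 − 0.90900) = 6.40000 × √0.09100 ≈ 6.40000 × 0.30166 ≈ 1.93064
Half-width = 1.282×1.93064 ≈ 2.47508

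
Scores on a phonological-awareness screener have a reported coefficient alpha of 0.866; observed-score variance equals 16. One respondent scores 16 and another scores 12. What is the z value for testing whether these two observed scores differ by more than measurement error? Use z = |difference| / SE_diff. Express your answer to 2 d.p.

SD = √16 ≃ 4.0000
The standard error of measurement is 4.0000×√(1 − 0.8660) ≃ 4.0000×0.3661 ≃ 1.4642.
SE_diff = SEM × √2 ≃ 1.4642 × 1.4142 ≃ 2.0707
z = 4 / 2.0707 ≃ 1.9317

1.93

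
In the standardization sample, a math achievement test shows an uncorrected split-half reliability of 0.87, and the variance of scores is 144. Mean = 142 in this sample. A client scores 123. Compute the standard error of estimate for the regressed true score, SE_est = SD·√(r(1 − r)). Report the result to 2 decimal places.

σ = 144^(1/2) = 12.000
Full-length reliability (Spearman-Brown) = 2(0.87)/(1+0.87) ≈ 0.930
SE_est = SD × √(r(1 − r)) = 12.000 × √0.065 ≈ 12.000 × 0.254 ≈ 3.052

3.05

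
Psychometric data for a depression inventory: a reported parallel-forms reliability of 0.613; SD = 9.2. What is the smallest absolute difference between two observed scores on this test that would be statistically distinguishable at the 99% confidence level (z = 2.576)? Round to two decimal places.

20.85

The standard error of measurement is 9.20000·√(1 − 0.61300) ≈ 9.20000·0.62209 ≈ 5.72326.
SE_diff = √2 · SEM ≈ 8.09391
Minimum reliable difference = 2.576 · SE_diff ≈ 2.576 · 8.09391 ≈ 20.84991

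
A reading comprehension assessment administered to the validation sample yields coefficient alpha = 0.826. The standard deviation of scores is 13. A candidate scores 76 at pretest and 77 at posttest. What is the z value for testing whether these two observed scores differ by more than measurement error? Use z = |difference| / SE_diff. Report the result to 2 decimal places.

0.13

SEM = 13.0000 × √(1 − 0.8260) = 13.0000 × √0.1740 ≈ 13.0000 × 0.4171 ≈ 5.4227
SE_diff = √2 × SEM ≈ 7.6689
z = 1 / 7.6689 ≈ 0.1304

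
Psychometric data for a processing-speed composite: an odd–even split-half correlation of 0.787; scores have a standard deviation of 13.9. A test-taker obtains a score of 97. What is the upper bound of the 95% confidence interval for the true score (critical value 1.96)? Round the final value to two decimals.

Spearman-Brown: r = 2(0.787) / (1 + 0.787) = 1.57400 / 1.78700 ≈ 0.88081
The standard error of measurement is 13.90000*√(1 − 0.88081) ≈ 13.90000*0.34525 ≈ 4.79891.
Margin = 1.96 * 4.79891 ≈ 9.40586
Upper bound: 97 + 9.40586 = 106.40586

106.41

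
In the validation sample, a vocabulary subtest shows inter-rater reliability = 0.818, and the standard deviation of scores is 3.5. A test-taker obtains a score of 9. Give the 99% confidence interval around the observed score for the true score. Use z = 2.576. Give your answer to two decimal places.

SEM = 3.5000 * √(1 − 0.8180) = 3.5000 * √0.1820 ≃ 3.5000 * 0.4266 ≃ 1.4932
Margin = 2.576 * 1.4932 ≃ 3.8464
Interval: (5.1536, 12.8464)

[5.15, 12.85]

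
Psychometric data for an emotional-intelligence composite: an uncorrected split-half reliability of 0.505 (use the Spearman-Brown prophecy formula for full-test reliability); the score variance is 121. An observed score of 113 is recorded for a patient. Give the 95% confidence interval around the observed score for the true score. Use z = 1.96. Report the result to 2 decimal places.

SD = √121 ≈ 11.00000
Full-length reliability (Spearman-Brown) = 2(0.505)/(1+0.505) ≈ 0.67110
SEM = 11.00000·√(1 − 0.67110) ≈ 6.30851
Margin = 1.96 · 6.30851 ≈ 12.36469
95% CI: 113 ± 12.36469 = [100.63531, 125.36469]

[100.64, 125.36]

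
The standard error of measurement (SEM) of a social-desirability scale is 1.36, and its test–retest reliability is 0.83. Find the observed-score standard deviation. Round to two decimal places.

3.30

σ = SEM·(1 − r)^(−1/2) ≈ 1.36*2.42536 ≈ 3.29848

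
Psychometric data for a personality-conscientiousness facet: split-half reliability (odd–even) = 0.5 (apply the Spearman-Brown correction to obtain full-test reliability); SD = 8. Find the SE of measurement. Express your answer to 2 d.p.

Full-length reliability (Spearman-Brown) = 2(0.5)/(1+0.5) ≈ 0.6667
SEM = 8.0000·√(1 − 0.6667) ≈ 4.6188

4.62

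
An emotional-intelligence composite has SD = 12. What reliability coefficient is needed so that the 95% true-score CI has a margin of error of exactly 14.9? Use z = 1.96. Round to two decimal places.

Required SEM = 14.9 / 1.96 ≈ 7.60204
r = 1 − (SEM / SD)² = 1 − (7.60204 / 12)² ≈ 1 − 0.40133 ≈ 0.59867

0.60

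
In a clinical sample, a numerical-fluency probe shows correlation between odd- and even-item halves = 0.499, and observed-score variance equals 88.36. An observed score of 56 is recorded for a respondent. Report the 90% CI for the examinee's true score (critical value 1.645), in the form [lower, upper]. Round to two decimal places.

SD = √88.36 = 9.4000
Spearman-Brown: r = 2(0.499) / (1 + 0.499) = 0.9980 / 1.4990 ≈ 0.6658
SEM = 9.4000*√(1 − 0.6658) ≈ 5.4343
Margin = 1.645 * 5.4343 ≈ 8.9395
90% CI: 56 ± 8.9395 = [47.0605, 64.9395]

[47.06, 64.94]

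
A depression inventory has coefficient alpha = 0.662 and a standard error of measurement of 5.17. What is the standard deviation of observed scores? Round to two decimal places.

SD = SEM / √(1 − r) = 5.17 / √0.33800 ≈ 5.17 / 0.58138 ≈ 8.89267

8.89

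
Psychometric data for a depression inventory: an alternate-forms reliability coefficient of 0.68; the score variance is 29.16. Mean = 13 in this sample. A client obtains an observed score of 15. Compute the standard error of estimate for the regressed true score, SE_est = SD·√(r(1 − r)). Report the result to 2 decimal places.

2.52

SD = √29.16 = 5.4000
SE_est = SD · √(r(1 − r)) = 5.4000 · √0.2176 ≈ 5.4000 · 0.4665 ≈ 2.5190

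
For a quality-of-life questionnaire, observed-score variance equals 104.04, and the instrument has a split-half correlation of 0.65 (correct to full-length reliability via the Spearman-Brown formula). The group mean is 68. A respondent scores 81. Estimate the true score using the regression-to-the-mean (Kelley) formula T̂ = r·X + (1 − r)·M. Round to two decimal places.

78.24

Spearman-Brown: r = 2(0.65) / (1 + 0.65) = 1.300 / 1.650 ≈ 0.788
T̂ = 0.788(81) + 0.212(68) ≈ 78.242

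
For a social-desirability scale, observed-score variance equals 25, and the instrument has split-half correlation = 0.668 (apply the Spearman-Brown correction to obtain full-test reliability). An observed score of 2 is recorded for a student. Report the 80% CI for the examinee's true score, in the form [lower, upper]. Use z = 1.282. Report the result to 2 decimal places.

[-0.86, 4.86]

SD = √25 = 5.000
Spearman-Brown: r = 2(0.668) / (1 + 0.668) = 1.336 / 1.668 ≈ 0.801
The standard error of measurement is 5.000*√(1 − 0.801) ≈ 5.000*0.446 ≈ 2.231.
Margin = 1.282 * 2.231 ≈ 2.860
80% CI: 2 ± 2.860 = [-0.860, 4.860]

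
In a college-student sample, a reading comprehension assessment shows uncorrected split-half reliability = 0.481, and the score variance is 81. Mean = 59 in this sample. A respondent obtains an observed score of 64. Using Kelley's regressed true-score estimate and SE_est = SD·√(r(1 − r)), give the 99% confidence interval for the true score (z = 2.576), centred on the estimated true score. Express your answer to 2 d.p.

[51.19, 73.31]

σ = 81^(1/2) = 9.0000
Full-length reliability (Spearman-Brown) = 2(0.481)/(1+0.481) ≈ 0.6496
T̂ = r·X + (1 − r)·M = 0.6496*64 + 0.3504*59 ≈ 41.5719 + 20.6759 ≈ 62.2478
SE_est = SD * √(r(1 − r)) = 9.0000 * √0.2276 ≈ 9.0000 * 0.4771 ≈ 4.2940
CI = 62.2478 ± 2.576 * 4.2940 → [51.1865, 73.3091]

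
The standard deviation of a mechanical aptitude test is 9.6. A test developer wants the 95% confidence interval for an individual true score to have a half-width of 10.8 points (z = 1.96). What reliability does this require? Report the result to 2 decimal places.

0.67

SEM needed = half-width / z = 10.8/1.96 ≈ 5.510
r = 1 − (5.510/9.6)² ≈ 1 − 0.329 ≈ 0.671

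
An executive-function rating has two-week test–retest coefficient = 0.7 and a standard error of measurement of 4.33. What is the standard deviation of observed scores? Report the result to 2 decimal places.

SD = 4.33 / √(1 − 0.7) ≈ 7.905

7.91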